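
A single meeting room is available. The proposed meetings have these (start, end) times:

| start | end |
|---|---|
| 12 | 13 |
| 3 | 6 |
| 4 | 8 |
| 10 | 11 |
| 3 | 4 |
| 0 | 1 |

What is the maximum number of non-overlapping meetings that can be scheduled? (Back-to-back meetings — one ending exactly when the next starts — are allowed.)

5

By end time: (0,1), (3,4), (3,6), (4,8), (10,11), (12,13).
Pick (0,1); next start ≥ 1 → (3,4); next start ≥ 4 → (4,8); next start ≥ 8 → (10,11); next start ≥ 11 → (12,13).
Selected 5 meetings.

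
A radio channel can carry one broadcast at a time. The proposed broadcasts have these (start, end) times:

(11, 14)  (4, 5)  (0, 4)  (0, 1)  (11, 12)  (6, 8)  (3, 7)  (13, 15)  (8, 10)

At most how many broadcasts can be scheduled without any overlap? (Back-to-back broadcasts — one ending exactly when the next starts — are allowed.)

6

By end time: (0,1), (0,4), (4,5), (3,7), (6,8), (8,10), (11,12), (11,14), (13,15).
Pick (0,1); next start ≥ 1 → (4,5); next start ≥ 5 → (6,8); next start ≥ 8 → (8,10); next start ≥ 10 → (11,12); next start ≥ 12 → (13,15).
Selected 6 broadcasts.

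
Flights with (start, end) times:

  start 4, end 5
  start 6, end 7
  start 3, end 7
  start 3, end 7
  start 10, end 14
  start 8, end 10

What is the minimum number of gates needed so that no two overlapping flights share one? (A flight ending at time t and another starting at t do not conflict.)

starts: [3, 3, 4, 6, 8, 10]
ends:   [5, 7, 7, 7, 10, 14]
s3→1 s3→2 s4→3  — peak 3.

3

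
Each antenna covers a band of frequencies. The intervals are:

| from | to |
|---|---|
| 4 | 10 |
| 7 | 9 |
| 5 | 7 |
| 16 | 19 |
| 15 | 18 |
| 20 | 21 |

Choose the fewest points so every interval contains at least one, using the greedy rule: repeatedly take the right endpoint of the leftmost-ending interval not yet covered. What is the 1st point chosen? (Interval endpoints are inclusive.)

7

Sort by right endpoint; whenever an interval is uncovered, place a point at its right end.
By right end: [5,7]  [7,9]  [4,10]  [15,18]  [16,19]  [20,21]
[5,7] uncovered → point at 7; [15,18] uncovered → point at 18; [20,21] uncovered → point at 21.
Points: 7, 18, 21 (3 total).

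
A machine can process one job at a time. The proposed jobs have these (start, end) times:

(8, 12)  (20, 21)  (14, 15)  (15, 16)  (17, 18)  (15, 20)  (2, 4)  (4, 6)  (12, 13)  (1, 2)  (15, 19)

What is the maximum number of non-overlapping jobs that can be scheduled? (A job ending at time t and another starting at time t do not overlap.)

9

Sorted by end: (1,2)  (2,4)  (4,6)  (8,12)  (12,13)  (14,15)  (15,16)  (17,18)  (15,19)  (15,20)  (20,21)
take (1,2); take (2,4); take (4,6); take (8,12); take (12,13); take (14,15); take (15,16); take (17,18); take (20,21).
Selected 9 jobs.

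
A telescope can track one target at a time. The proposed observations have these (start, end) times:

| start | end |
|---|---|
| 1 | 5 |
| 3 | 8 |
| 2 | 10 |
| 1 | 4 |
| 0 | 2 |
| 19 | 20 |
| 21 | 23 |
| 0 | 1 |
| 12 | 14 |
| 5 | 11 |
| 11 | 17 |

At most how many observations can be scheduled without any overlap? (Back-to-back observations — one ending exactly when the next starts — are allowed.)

6

Sorted by end: (0,1)  (0,2)  (1,4)  (1,5)  (3,8)  (2,10)  (5,11)  (12,14)  (11,17)  (19,20)  (21,23)
take (0,1); take (1,4); skip (1,5); skip (3,8); take (5,11); take (12,14); take (19,20); take (21,23).
Selected 6 observations.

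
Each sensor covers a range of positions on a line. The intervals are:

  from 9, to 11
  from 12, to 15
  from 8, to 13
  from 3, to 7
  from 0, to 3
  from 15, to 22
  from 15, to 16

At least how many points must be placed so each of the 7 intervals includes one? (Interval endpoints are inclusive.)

Process intervals by earliest right end; each time one isn't hit yet, stab at its right endpoint.
By right end: [0,3]  [3,7]  [9,11]  [8,13]  [12,15]  [15,16]  [15,22]
[0,3] uncovered → point at 3; [9,11] uncovered → point at 11; [12,15] uncovered → point at 15.
Points: 3, 11, 15 (3 total).

3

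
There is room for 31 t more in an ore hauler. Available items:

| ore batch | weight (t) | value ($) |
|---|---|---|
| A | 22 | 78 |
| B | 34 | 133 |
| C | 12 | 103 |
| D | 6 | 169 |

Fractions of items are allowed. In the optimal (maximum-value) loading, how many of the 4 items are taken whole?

2

Order: D (169/6=28.17) > C (103/12=8.58) > B (133/34=3.91) > A (78/22=3.55)
Fill: take D (6 @ 169) → take C (12 @ 103) → take 13/34 of B → 50.85; 31/31 used.
2 item(s) taken whole; one partial (take 13/34 of B).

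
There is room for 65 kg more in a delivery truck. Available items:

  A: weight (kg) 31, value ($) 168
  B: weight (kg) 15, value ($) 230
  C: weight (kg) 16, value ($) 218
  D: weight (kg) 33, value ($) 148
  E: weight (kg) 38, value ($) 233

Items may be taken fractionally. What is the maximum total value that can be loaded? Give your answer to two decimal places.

656.47

Ratios (sorted): B 15.33, C 13.62, E 6.13, A 5.42, D 4.48
take B (15 @ 230); take C (16 @ 218); take 34/38 of E → 208.47. Capacity used 65/65.
Total value = 656.47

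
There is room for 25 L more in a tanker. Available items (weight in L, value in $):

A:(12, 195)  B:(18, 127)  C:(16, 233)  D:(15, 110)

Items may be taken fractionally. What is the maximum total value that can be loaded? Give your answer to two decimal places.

384.31

Ratios (sorted): A 16.25, C 14.56, D 7.33, B 7.06
take A (12 @ 195); take 13/16 of C → 189.31. Capacity used 25/25.
Total value = 384.31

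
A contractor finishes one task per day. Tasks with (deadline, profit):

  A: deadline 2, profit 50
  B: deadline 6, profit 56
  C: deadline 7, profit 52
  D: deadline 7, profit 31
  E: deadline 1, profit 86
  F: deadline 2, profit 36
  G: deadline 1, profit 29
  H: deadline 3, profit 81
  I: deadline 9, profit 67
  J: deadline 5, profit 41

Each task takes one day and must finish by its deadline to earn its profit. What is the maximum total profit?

Profit order: E=86 H=81 I=67 B=56 C=52 A=50 J=41 F=36 D=31 G=29
Assign: E→slot 1, H→slot 3, I→slot 9, B→slot 6, C→slot 7, A→slot 2, J→slot 5, F skipped, D→slot 4, G skipped.
Slots: [1:E] [2:A] [3:H] [4:D] [5:J] [6:B] [7:C] [9:I]
Profit = 86 + 50 + 81 + 31 + 41 + 56 + 52 + 67 = 464

464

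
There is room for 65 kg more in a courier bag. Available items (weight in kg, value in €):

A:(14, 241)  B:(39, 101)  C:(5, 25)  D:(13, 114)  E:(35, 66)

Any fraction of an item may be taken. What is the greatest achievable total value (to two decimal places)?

Ratios (sorted): A 17.21, D 8.77, C 5.00, B 2.59, E 1.89
take A (14 @ 241); take D (13 @ 114); take C (5 @ 25); take 33/39 of B → 85.46. Capacity used 65/65.
Total value = 465.46

465.46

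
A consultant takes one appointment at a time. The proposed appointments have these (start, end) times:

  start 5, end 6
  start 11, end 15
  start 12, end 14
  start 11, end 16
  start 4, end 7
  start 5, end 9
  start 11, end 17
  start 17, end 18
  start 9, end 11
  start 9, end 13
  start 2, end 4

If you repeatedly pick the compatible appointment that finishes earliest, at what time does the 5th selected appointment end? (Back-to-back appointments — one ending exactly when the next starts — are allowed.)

18

Greedy by earliest finish: after sorting by end time, pick each interval compatible with the last pick.
By end time: (2,4), (5,6), (4,7), (5,9), (9,11), (9,13), (12,14), (11,15), (11,16), (11,17), (17,18).
Pick (2,4); next start ≥ 4 → (5,6); next start ≥ 6 → (9,11); next start ≥ 11 → (12,14); next start ≥ 14 → (17,18).
Selected: (2,4) (5,6) (9,11) (12,14) (17,18)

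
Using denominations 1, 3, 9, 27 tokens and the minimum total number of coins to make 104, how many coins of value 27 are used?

104 = 3×27 + 2×9 + 1×3 + 2×1
Count of 27: 3

3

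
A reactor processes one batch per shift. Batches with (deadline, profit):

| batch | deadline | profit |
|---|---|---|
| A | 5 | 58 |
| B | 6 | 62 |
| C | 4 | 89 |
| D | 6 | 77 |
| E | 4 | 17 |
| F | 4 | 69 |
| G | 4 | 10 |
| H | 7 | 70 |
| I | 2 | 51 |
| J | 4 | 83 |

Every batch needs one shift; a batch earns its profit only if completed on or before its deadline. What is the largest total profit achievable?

By profit: C(d4,89), J(d4,83), D(d6,77), H(d7,70), F(d4,69), B(d6,62), A(d5,58), I(d2,51), E(d4,17), G(d4,10)
C→slot 4; J→slot 3; D→slot 6; H→slot 7; F→slot 2; B→slot 5; A→slot 1; I skipped; E skipped; G skipped.
Profit = 58 + 69 + 83 + 89 + 62 + 77 + 70 = 508

508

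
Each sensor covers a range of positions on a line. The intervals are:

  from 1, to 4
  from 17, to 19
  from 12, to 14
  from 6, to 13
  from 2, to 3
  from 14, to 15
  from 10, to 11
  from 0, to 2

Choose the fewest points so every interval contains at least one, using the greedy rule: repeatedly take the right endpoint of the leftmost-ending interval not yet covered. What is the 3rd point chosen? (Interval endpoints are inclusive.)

Sorted: [0,2] [2,3] [1,4] [10,11] [6,13] [12,14] [14,15] [17,19]
{[0,2],[2,3],[1,4]} hit by 2; {[10,11],[6,13]} hit by 11; {[12,14],[14,15]} hit by 14; {[17,19]} hit by 19.
Points: 2, 11, 14, 19 (4 total).

14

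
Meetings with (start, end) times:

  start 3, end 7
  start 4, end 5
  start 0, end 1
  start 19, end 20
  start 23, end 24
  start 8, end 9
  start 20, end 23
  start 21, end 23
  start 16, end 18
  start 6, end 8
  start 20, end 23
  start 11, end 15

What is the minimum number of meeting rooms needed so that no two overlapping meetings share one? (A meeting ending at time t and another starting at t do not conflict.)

3

Events (time:±→running): 0:+→1 1:-→0 3:+→1 4:+→2 5:-→1 6:+→2 7:-→1 8:-→0 8:+→1 9:-→0 11:+→1 15:-→0 16:+→1 18:-→0 19:+→1 20:-→0 20:+→1 20:+→2 21:+→3 … peak 3.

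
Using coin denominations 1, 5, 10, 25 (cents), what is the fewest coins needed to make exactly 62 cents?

5

Greedy: take as many of the largest coin as possible, then repeat with the remainder.
62 − 2×25→12 − 1×10→2 − 2×1→0
Total coins = 2 + 1 + 2 = 5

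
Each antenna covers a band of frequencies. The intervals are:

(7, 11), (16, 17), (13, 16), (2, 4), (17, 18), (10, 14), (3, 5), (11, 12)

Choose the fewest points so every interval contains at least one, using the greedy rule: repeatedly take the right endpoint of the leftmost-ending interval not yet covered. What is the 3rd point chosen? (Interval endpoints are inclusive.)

16

Sorted: [2,4] [3,5] [7,11] [11,12] [10,14] [13,16] [16,17] [17,18]
{[2,4],[3,5]} hit by 4; {[7,11],[11,12],[10,14]} hit by 11; {[13,16],[16,17]} hit by 16; {[17,18]} hit by 18.
Points: 4, 11, 16, 18 (4 total).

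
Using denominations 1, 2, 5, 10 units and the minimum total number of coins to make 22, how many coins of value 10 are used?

Use the largest denomination that fits, subtract, and repeat.
22 = 2×10 + 1×2
Count of 10: 2

2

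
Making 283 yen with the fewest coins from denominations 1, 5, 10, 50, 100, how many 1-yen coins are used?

Use the largest denomination that fits, subtract, and repeat.
283 − 2×100→83 − 1×50→33 − 3×10→3 − 3×1→0
Count of 1: 3

3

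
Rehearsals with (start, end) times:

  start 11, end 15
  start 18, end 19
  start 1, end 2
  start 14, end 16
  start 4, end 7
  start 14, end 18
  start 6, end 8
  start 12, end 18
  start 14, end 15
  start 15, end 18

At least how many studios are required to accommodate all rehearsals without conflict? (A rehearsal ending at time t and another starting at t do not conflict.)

Count concurrent intervals with a sweep; the peak is the room count.
Events (time:±→running): 1:+→1 2:-→0 4:+→1 6:+→2 7:-→1 8:-→0 11:+→1 12:+→2 14:+→3 14:+→4 14:+→5 … peak 5.

5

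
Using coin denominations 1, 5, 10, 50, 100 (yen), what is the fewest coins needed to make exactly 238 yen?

9

Greedy: take as many of the largest coin as possible, then repeat with the remainder.
238 − 2×100→38 − 3×10→8 − 1×5→3 − 3×1→0
Total coins = 2 + 3 + 1 + 3 = 9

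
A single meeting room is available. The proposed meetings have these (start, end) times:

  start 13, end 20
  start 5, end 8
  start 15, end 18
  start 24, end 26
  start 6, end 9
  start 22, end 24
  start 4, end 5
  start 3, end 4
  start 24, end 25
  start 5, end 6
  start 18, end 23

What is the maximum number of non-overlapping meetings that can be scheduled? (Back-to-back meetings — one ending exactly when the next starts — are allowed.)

Sorted by end: (3,4)  (4,5)  (5,6)  (5,8)  (6,9)  (15,18)  (13,20)  (18,23)  (22,24)  (24,25)  (24,26)
take (3,4); take (4,5); take (5,6); skip (5,8); take (6,9); take (15,18); skip (13,20); take (18,23); take (24,25); skip (24,26).
Selected 7 meetings.

7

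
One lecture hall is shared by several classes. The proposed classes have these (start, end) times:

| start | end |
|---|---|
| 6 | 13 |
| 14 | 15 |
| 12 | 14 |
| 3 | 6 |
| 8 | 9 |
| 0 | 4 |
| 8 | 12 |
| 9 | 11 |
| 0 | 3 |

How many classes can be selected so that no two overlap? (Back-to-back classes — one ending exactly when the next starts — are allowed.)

6

Sorted by end: (0,3)  (0,4)  (3,6)  (8,9)  (9,11)  (8,12)  (6,13)  (12,14)  (14,15)
take (0,3); take (3,6); take (8,9); take (9,11); skip (6,13); take (12,14); take (14,15).
Selected 6 classes.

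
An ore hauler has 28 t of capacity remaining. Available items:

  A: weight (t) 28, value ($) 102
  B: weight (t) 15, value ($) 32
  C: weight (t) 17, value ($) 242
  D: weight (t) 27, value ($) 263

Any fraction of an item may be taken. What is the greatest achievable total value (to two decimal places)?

349.15

Sort by value per unit weight and fill in that order.
Ratios (sorted): C 14.24, D 9.74, A 3.64, B 2.13
take C (17 @ 242); take 11/27 of D → 107.15. Capacity used 28/28.
Total value = 349.15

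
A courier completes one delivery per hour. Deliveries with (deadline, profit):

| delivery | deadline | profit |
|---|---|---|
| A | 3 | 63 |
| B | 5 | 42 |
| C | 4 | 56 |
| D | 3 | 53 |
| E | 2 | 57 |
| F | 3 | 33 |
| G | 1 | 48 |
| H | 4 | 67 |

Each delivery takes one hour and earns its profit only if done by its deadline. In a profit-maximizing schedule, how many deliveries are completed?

5

Profit order: H=67 A=63 E=57 C=56 D=53 G=48 B=42 F=33
Assign: H→slot 4, A→slot 3, E→slot 2, C→slot 1, D skipped, G skipped, B→slot 5, F skipped.
Slots: [1:C] [2:E] [3:A] [4:H] [5:B]
5 of 8 scheduled.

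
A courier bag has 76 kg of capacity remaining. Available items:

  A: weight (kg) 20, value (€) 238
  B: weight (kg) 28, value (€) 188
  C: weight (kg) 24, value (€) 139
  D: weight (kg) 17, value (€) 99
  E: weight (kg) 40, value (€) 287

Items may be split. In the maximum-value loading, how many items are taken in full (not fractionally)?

Sort by value per unit weight and fill in that order.
Ratios (sorted): A 11.90, E 7.17, B 6.71, D 5.82, C 5.79
take A (20 @ 238); take E (40 @ 287); take 16/28 of B → 107.43. Capacity used 76/76.
2 item(s) taken whole; one partial (take 16/28 of B).

2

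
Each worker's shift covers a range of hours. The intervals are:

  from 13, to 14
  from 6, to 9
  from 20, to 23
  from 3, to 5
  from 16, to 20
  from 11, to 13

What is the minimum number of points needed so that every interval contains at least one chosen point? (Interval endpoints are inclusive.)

4

Sort by right endpoint; whenever an interval is uncovered, place a point at its right end.
By right end: [3,5]  [6,9]  [11,13]  [13,14]  [16,20]  [20,23]
[3,5] uncovered → point at 5; [6,9] uncovered → point at 9; [11,13] uncovered → point at 13; [16,20] uncovered → point at 20.
Points: 5, 9, 13, 20 (4 total).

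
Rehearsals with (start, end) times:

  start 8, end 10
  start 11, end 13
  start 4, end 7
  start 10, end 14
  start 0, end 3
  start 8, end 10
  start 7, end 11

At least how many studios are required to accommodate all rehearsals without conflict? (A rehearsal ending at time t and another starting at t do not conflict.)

3

The answer is the maximum number of intervals overlapping at any instant.
starts: [0, 4, 7, 8, 8, 10, 11]
ends:   [3, 7, 10, 10, 11, 13, 14]
s0→1 e3→0 s4→1 e7→0 s7→1 s8→2 s8→3  — peak 3.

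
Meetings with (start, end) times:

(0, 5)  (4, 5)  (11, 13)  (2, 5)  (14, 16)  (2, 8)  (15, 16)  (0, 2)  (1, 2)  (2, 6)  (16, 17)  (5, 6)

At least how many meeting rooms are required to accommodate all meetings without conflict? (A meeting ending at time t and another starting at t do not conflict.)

Count concurrent intervals with a sweep; the peak is the room count.
starts: [0, 0, 1, 2, 2, 2, 4, 5, 11, 14, 15, 16]
ends:   [2, 2, 5, 5, 5, 6, 6, 8, 13, 16, 16, 17]
s0→1 s0→2 s1→3 e2→2 e2→1 s2→2 s2→3 s2→4 s4→5  — peak 5.

5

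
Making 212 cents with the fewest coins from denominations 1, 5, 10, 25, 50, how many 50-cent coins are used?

4

Greedy: take as many of the largest coin as possible, then repeat with the remainder.
212 − 4×50→12 − 1×10→2 − 2×1→0
Count of 50: 4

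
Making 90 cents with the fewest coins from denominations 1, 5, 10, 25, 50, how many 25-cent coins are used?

1

Greedy: take as many of the largest coin as possible, then repeat with the remainder.
90 − 1×50→40 − 1×25→15 − 1×10→5 − 1×5→0
Count of 25: 1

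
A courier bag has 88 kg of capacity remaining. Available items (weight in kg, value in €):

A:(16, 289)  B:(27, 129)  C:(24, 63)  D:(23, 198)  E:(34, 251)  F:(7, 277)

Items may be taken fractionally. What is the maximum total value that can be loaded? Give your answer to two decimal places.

1053.22

Sort by value per unit weight and fill in that order.
Order: F (277/7=39.57) > A (289/16=18.06) > D (198/23=8.61) > E (251/34=7.38) > B (129/27=4.78) > C (63/24=2.62)
Fill: take F (7 @ 277) → take A (16 @ 289) → take D (23 @ 198) → take E (34 @ 251) → take 8/27 of B → 38.22; 88/88 used.
Total value = 1053.22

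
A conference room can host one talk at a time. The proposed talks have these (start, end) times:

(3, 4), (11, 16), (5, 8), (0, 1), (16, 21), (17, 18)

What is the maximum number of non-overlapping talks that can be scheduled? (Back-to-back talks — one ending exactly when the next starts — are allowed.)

Sorted by end: (0,1)  (3,4)  (5,8)  (11,16)  (17,18)  (16,21)
take (0,1); take (3,4); take (5,8); take (11,16); take (17,18); skip (16,21).
Selected 5 talks.

5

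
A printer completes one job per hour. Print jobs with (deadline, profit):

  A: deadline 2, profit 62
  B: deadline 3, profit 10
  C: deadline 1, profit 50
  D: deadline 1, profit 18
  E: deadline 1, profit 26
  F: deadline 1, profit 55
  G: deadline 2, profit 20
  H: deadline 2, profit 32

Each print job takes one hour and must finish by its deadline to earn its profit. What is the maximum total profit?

Profit order: A=62 F=55 C=50 H=32 E=26 G=20 D=18 B=10
Assign: A→slot 2, F→slot 1, C skipped, H skipped, E skipped, G skipped, D skipped, B→slot 3.
Slots: [1:F] [2:A] [3:B]
Profit = 55 + 62 + 10 = 127

127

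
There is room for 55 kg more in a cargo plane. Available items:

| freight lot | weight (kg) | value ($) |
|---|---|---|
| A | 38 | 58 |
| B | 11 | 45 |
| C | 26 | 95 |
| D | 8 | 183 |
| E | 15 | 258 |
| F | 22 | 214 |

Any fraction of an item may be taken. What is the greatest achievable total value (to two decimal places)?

Ratios (sorted): D 22.88, E 17.20, F 9.73, B 4.09, C 3.65, A 1.53
take D (8 @ 183); take E (15 @ 258); take F (22 @ 214); take 10/11 of B → 40.91. Capacity used 55/55.
Total value = 695.91

695.91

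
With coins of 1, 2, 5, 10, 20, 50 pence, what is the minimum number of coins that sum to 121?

Greedy: take as many of the largest coin as possible, then repeat with the remainder.
121 − 2×50→21 − 1×20→1 − 1×1→0
Total coins = 2 + 1 + 1 = 4

4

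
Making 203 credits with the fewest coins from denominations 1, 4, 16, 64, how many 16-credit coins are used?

Greedy: take as many of the largest coin as possible, then repeat with the remainder.
203 = 3×64 + 2×4 + 3×1
Count of 16: 0

0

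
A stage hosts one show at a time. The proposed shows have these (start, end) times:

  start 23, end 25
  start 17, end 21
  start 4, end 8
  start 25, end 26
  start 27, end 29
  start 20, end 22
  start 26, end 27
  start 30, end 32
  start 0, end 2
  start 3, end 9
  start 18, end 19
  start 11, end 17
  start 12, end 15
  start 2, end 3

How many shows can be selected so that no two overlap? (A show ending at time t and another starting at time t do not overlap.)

Sorted by end: (0,2)  (2,3)  (4,8)  (3,9)  (12,15)  (11,17)  (18,19)  (17,21)  (20,22)  (23,25)  (25,26)  (26,27)  (27,29)  (30,32)
take (0,2); take (2,3); take (4,8); take (12,15); take (18,19); skip (17,21); take (20,22); take (23,25); take (25,26); take (26,27); take (27,29); take (30,32).
Selected 11 shows.

11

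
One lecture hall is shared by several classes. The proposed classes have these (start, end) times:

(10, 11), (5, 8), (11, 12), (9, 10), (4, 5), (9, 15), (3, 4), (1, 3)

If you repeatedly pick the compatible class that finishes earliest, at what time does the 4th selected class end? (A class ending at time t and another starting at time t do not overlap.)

8

Order by finish time; keep every interval that doesn't clash with the previous kept one.
Sorted by end: (1,3)  (3,4)  (4,5)  (5,8)  (9,10)  (10,11)  (11,12)  (9,15)
take (1,3); take (3,4); take (4,5); take (5,8); take (9,10); take (10,11); take (11,12).
Selected: (1,3) (3,4) (4,5) (5,8) (9,10) (10,11) (11,12)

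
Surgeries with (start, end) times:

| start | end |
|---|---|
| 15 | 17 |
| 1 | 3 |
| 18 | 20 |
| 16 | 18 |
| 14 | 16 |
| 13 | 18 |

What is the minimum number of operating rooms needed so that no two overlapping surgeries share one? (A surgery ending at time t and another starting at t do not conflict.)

3

Count concurrent intervals with a sweep; the peak is the room count.
starts: [1, 13, 14, 15, 16, 18]
ends:   [3, 16, 17, 18, 18, 20]
s1→1 e3→0 s13→1 s14→2 s15→3  — peak 3.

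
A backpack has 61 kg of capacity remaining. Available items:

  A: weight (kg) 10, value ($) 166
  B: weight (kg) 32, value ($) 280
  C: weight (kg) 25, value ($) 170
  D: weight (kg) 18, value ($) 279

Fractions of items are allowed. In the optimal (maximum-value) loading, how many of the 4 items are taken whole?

3

Ratios (sorted): A 16.60, D 15.50, B 8.75, C 6.80
take A (10 @ 166); take D (18 @ 279); take B (32 @ 280); take 1/25 of C → 6.80. Capacity used 61/61.
3 item(s) taken whole; one partial (take 1/25 of C).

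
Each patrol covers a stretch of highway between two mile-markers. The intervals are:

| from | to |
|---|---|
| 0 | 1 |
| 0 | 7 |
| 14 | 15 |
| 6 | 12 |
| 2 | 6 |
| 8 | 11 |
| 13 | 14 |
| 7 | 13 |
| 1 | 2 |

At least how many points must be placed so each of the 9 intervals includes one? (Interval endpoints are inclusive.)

Process intervals by earliest right end; each time one isn't hit yet, stab at its right endpoint.
By right end: [0,1]  [1,2]  [2,6]  [0,7]  [8,11]  [6,12]  [7,13]  [13,14]  [14,15]
[0,1] uncovered → point at 1; [2,6] uncovered → point at 6; [8,11] uncovered → point at 11; [13,14] uncovered → point at 14.
Points: 1, 6, 11, 14 (4 total).

4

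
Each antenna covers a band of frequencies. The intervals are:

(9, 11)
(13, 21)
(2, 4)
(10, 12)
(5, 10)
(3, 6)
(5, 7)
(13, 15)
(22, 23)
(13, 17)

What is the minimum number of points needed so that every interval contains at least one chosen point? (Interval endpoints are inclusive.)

Process intervals by earliest right end; each time one isn't hit yet, stab at its right endpoint.
Sorted: [2,4] [3,6] [5,7] [5,10] [9,11] [10,12] [13,15] [13,17] [13,21] [22,23]
{[2,4],[3,6]} hit by 4; {[5,7],[5,10]} hit by 7; {[9,11],[10,12]} hit by 11; {[13,15],[13,17],[13,21]} hit by 15; {[22,23]} hit by 23.
Points: 4, 7, 11, 15, 23 (5 total).

5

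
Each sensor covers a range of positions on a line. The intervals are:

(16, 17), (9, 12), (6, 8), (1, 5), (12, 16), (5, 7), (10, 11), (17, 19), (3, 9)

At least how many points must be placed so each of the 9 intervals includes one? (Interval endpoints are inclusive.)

5

Process intervals by earliest right end; each time one isn't hit yet, stab at its right endpoint.
Sorted: [1,5] [5,7] [6,8] [3,9] [10,11] [9,12] [12,16] [16,17] [17,19]
{[1,5],[5,7]} hit by 5; {[6,8],[3,9]} hit by 8; {[10,11],[9,12]} hit by 11; {[12,16],[16,17]} hit by 16; {[17,19]} hit by 19.
Points: 5, 8, 11, 16, 19 (5 total).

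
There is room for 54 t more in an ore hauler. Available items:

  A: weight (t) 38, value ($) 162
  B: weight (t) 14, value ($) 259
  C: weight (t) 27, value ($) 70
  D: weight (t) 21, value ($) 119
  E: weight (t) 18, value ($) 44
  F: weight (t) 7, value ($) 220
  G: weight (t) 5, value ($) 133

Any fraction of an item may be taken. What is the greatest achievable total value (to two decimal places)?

760.84

Sort by value per unit weight and fill in that order.
Order: F (220/7=31.43) > G (133/5=26.60) > B (259/14=18.50) > D (119/21=5.67) > A (162/38=4.26) > C (70/27=2.59) > E (44/18=2.44)
Fill: take F (7 @ 220) → take G (5 @ 133) → take B (14 @ 259) → take D (21 @ 119) → take 7/38 of A → 29.84; 54/54 used.
Total value = 760.84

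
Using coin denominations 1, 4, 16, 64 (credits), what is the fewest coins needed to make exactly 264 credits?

6

264 = 4×64 + 2×4
Total coins = 4 + 2 = 6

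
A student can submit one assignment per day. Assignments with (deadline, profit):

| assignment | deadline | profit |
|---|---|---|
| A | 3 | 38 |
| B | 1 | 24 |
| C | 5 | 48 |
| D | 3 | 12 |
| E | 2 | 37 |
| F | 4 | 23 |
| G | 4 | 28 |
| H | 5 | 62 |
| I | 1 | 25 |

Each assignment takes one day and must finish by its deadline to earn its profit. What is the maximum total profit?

Take jobs in profit order; each goes to the latest open slot no later than its deadline.
Profit order: H=62 C=48 A=38 E=37 G=28 I=25 B=24 F=23 D=12
Assign: H→slot 5, C→slot 4, A→slot 3, E→slot 2, G→slot 1, I skipped, B skipped, F skipped, D skipped.
Slots: [1:G] [2:E] [3:A] [4:C] [5:H]
Profit = 28 + 37 + 38 + 48 + 62 = 213

213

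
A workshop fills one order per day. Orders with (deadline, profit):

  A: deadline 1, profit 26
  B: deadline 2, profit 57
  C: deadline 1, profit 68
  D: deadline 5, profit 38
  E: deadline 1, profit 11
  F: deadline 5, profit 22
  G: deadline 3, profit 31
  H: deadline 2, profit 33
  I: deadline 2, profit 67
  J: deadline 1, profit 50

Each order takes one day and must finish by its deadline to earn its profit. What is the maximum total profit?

226

By profit: C(d1,68), I(d2,67), B(d2,57), J(d1,50), D(d5,38), H(d2,33), G(d3,31), A(d1,26), F(d5,22), E(d1,11)
C→slot 1; I→slot 2; B skipped; J skipped; D→slot 5; H skipped; G→slot 3; A skipped; F→slot 4; E skipped.
Profit = 68 + 67 + 31 + 22 + 38 = 226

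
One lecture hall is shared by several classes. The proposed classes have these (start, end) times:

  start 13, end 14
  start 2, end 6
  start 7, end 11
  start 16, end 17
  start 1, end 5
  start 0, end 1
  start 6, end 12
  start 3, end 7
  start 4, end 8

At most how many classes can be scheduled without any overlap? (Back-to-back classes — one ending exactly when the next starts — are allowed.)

5

Order by finish time; keep every interval that doesn't clash with the previous kept one.
Sorted by end: (0,1)  (1,5)  (2,6)  (3,7)  (4,8)  (7,11)  (6,12)  (13,14)  (16,17)
take (0,1); take (1,5); skip (3,7); take (7,11); take (13,14); take (16,17).
Selected 5 classes.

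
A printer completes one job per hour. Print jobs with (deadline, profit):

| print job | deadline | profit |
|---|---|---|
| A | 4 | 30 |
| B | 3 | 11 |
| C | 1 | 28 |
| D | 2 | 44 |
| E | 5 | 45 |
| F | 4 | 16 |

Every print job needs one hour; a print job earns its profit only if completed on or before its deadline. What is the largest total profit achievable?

163

Profit order: E=45 D=44 A=30 C=28 F=16 B=11
Assign: E→slot 5, D→slot 2, A→slot 4, C→slot 1, F→slot 3, B skipped.
Slots: [1:C] [2:D] [3:F] [4:A] [5:E]
Profit = 28 + 44 + 16 + 30 + 45 = 163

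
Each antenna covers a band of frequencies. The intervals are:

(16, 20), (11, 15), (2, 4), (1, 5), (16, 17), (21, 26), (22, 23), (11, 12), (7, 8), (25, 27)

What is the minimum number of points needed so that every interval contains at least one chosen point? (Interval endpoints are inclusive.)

Sorted: [2,4] [1,5] [7,8] [11,12] [11,15] [16,17] [16,20] [22,23] [21,26] [25,27]
{[2,4],[1,5]} hit by 4; {[7,8]} hit by 8; {[11,12],[11,15]} hit by 12; {[16,17],[16,20]} hit by 17; {[22,23],[21,26]} hit by 23; {[25,27]} hit by 27.
Points: 4, 8, 12, 17, 23, 27 (6 total).

6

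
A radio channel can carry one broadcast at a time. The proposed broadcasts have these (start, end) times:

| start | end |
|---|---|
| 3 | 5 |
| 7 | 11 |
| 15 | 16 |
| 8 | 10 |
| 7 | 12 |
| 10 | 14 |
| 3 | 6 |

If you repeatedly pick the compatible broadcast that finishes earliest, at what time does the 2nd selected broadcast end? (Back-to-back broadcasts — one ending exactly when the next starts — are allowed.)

10

Greedy by earliest finish: after sorting by end time, pick each interval compatible with the last pick.
By end time: (3,5), (3,6), (8,10), (7,11), (7,12), (10,14), (15,16).
Pick (3,5); next start ≥ 5 → (8,10); next start ≥ 10 → (10,14); next start ≥ 14 → (15,16).
Selected: (3,5) (8,10) (10,14) (15,16)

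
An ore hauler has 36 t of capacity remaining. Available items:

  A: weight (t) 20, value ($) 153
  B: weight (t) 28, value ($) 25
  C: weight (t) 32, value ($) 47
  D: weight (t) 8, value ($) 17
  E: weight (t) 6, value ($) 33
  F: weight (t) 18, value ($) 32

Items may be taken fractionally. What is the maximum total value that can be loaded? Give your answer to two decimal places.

Order: A (153/20=7.65) > E (33/6=5.50) > D (17/8=2.12) > F (32/18=1.78) > C (47/32=1.47) > B (25/28=0.89)
Fill: take A (20 @ 153) → take E (6 @ 33) → take D (8 @ 17) → take 2/18 of F → 3.56; 36/36 used.
Total value = 206.56

206.56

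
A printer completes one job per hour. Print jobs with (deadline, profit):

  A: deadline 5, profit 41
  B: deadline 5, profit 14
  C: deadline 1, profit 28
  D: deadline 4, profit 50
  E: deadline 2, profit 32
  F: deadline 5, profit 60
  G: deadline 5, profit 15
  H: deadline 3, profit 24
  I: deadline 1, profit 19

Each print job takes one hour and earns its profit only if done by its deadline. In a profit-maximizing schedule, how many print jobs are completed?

5

Profit order: F=60 D=50 A=41 E=32 C=28 H=24 I=19 G=15 B=14
Assign: F→slot 5, D→slot 4, A→slot 3, E→slot 2, C→slot 1, H skipped, I skipped, G skipped, B skipped.
Slots: [1:C] [2:E] [3:A] [4:D] [5:F]
5 of 9 scheduled.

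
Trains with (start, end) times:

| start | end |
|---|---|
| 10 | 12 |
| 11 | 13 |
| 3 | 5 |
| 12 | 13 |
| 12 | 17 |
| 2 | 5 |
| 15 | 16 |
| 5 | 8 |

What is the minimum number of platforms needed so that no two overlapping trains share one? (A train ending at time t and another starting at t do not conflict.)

3

Events (time:±→running): 2:+→1 3:+→2 5:-→1 5:-→0 5:+→1 8:-→0 10:+→1 11:+→2 12:-→1 12:+→2 12:+→3 … peak 3.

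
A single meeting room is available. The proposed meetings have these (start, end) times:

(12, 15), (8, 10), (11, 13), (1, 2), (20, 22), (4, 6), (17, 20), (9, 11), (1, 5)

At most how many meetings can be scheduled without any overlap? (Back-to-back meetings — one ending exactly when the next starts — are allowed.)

6

Sorted by end: (1,2)  (1,5)  (4,6)  (8,10)  (9,11)  (11,13)  (12,15)  (17,20)  (20,22)
take (1,2); skip (1,5); take (4,6); take (8,10); skip (9,11); take (11,13); take (17,20); take (20,22).
Selected 6 meetings.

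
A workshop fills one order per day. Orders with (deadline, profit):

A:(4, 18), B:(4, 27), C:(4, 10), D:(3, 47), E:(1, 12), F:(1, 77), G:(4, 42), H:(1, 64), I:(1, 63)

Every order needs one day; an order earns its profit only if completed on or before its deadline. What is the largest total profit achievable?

193

Sort by profit descending; place each in the latest free slot ≤ its deadline.
By profit: F(d1,77), H(d1,64), I(d1,63), D(d3,47), G(d4,42), B(d4,27), A(d4,18), E(d1,12), C(d4,10)
F→slot 1; H skipped; I skipped; D→slot 3; G→slot 4; B→slot 2; A skipped; E skipped; C skipped.
Profit = 77 + 27 + 47 + 42 = 193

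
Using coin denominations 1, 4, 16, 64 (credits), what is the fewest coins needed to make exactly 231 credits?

231 = 3×64 + 2×16 + 1×4 + 3×1
Total coins = 3 + 2 + 1 + 3 = 9

9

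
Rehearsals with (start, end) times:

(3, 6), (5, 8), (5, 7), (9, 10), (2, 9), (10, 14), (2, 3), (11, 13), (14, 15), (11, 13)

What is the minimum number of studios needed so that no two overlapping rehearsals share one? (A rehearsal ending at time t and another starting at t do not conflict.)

The answer is the maximum number of intervals overlapping at any instant.
starts: [2, 2, 3, 5, 5, 9, 10, 11, 11, 14]
ends:   [3, 6, 7, 8, 9, 10, 13, 13, 14, 15]
s2→1 s2→2 e3→1 s3→2 s5→3 s5→4  — peak 4.

4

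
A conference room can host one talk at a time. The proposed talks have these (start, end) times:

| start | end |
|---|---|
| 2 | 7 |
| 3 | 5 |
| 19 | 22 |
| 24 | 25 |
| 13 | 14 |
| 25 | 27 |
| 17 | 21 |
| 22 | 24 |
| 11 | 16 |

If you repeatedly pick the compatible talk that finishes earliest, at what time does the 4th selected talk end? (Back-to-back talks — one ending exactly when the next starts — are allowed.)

Order by finish time; keep every interval that doesn't clash with the previous kept one.
Sorted by end: (3,5)  (2,7)  (13,14)  (11,16)  (17,21)  (19,22)  (22,24)  (24,25)  (25,27)
take (3,5); skip (2,7); take (13,14); take (17,21); skip (19,22); take (22,24); take (24,25); take (25,27).
Selected: (3,5) (13,14) (17,21) (22,24) (24,25) (25,27)

24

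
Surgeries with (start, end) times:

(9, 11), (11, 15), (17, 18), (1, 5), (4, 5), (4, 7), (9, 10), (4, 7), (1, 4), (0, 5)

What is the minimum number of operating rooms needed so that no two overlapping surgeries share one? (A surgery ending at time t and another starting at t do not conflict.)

Events (time:±→running): 0:+→1 1:+→2 1:+→3 4:-→2 4:+→3 4:+→4 4:+→5 … peak 5.

5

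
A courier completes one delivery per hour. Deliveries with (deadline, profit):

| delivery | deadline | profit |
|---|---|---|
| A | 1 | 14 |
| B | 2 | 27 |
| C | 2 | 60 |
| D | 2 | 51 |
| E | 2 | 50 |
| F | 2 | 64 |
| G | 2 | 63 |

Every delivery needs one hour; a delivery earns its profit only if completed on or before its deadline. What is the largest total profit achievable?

127

Profit order: F=64 G=63 C=60 D=51 E=50 B=27 A=14
Assign: F→slot 2, G→slot 1, C skipped, D skipped, E skipped, B skipped, A skipped.
Slots: [1:G] [2:F]
Profit = 63 + 64 = 127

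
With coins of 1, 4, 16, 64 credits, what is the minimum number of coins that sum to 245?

Greedy: take as many of the largest coin as possible, then repeat with the remainder.
245 = 3×64 + 3×16 + 1×4 + 1×1
Total coins = 3 + 3 + 1 + 1 = 8

8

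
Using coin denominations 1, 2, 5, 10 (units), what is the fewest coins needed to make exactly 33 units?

Use the largest denomination that fits, subtract, and repeat.
33 = 3×10 + 1×2 + 1×1
Total coins = 3 + 1 + 1 = 5

5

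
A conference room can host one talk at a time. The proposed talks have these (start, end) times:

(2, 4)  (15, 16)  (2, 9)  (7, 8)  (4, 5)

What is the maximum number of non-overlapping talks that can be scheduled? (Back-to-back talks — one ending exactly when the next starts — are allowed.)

Greedy by earliest finish: after sorting by end time, pick each interval compatible with the last pick.
By end time: (2,4), (4,5), (7,8), (2,9), (15,16).
Pick (2,4); next start ≥ 4 → (4,5); next start ≥ 5 → (7,8); next start ≥ 8 → (15,16).
Selected 4 talks.

4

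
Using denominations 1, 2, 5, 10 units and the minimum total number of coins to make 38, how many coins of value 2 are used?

1

38 = 3×10 + 1×5 + 1×2 + 1×1
Count of 2: 1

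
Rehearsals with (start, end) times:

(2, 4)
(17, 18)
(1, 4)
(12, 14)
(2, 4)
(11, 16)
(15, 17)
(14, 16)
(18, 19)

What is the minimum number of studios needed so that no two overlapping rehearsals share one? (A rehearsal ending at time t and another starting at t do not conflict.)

3

The answer is the maximum number of intervals overlapping at any instant.
Events (time:±→running): 1:+→1 2:+→2 2:+→3 … peak 3.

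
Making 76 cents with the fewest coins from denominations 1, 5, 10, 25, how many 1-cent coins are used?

1

Greedy: take as many of the largest coin as possible, then repeat with the remainder.
76 = 3×25 + 1×1
Count of 1: 1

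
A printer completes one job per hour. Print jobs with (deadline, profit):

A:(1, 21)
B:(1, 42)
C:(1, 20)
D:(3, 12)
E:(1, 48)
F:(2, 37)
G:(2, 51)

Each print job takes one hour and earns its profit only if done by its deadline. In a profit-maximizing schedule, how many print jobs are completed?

3

Profit order: G=51 E=48 B=42 F=37 A=21 C=20 D=12
Assign: G→slot 2, E→slot 1, B skipped, F skipped, A skipped, C skipped, D→slot 3.
Slots: [1:E] [2:G] [3:D]
3 of 7 scheduled.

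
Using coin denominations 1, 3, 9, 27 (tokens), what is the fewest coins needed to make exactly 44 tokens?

6

Use the largest denomination that fits, subtract, and repeat.
44 = 1×27 + 1×9 + 2×3 + 2×1
Total coins = 1 + 1 + 2 + 2 = 6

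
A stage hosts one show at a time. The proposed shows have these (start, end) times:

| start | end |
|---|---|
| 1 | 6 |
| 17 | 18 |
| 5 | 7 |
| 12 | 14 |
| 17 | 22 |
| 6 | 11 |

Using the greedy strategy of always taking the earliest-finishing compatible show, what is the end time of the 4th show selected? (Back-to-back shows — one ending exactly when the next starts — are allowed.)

Order by finish time; keep every interval that doesn't clash with the previous kept one.
By end time: (1,6), (5,7), (6,11), (12,14), (17,18), (17,22).
Pick (1,6); next start ≥ 6 → (6,11); next start ≥ 11 → (12,14); next start ≥ 14 → (17,18).
Selected: (1,6) (6,11) (12,14) (17,18)

18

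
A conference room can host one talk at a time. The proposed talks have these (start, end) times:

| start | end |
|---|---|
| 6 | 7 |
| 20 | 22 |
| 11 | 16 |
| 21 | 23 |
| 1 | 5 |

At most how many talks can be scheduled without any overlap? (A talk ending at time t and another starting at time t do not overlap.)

4

Sort by end time and greedily take each interval whose start is ≥ the last chosen end.
Sorted by end: (1,5)  (6,7)  (11,16)  (20,22)  (21,23)
take (1,5); take (6,7); take (11,16); take (20,22); skip (21,23).
Selected 4 talks.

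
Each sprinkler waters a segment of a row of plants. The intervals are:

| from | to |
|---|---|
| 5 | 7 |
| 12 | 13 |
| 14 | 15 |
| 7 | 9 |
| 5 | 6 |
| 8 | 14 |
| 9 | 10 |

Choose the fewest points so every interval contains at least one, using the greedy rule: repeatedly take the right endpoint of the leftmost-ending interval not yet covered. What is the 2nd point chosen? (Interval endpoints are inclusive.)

Process intervals by earliest right end; each time one isn't hit yet, stab at its right endpoint.
By right end: [5,6]  [5,7]  [7,9]  [9,10]  [12,13]  [8,14]  [14,15]
[5,6] uncovered → point at 6; [7,9] uncovered → point at 9; [12,13] uncovered → point at 13; [14,15] uncovered → point at 15.
Points: 6, 9, 13, 15 (4 total).

9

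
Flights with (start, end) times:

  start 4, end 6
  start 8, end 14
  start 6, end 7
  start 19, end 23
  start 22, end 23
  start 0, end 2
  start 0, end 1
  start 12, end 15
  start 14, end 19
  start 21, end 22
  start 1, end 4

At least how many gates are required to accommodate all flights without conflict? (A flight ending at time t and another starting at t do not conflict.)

2

starts: [0, 0, 1, 4, 6, 8, 12, 14, 19, 21, 22]
ends:   [1, 2, 4, 6, 7, 14, 15, 19, 22, 23, 23]
s0→1 s0→2  — peak 2.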